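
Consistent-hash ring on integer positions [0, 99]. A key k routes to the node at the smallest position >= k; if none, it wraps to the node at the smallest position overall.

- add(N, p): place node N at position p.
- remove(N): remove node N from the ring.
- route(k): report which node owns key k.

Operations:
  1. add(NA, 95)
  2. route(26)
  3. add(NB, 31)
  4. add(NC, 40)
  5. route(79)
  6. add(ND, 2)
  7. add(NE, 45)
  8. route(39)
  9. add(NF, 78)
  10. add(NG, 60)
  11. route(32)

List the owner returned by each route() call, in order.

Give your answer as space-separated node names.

Op 1: add NA@95 -> ring=[95:NA]
Op 2: route key 26: smallest pos >= 26 is 95 -> NA
Op 3: add NB@31 -> ring=[31:NB,95:NA]
Op 4: add NC@40 -> ring=[31:NB,40:NC,95:NA]
Op 5: route key 79: smallest pos >= 79 is 95 -> NA
Op 6: add ND@2 -> ring=[2:ND,31:NB,40:NC,95:NA]
Op 7: add NE@45 -> ring=[2:ND,31:NB,40:NC,45:NE,95:NA]
Op 8: route key 39: smallest pos >= 39 is 40 -> NC
Op 9: add NF@78 -> ring=[2:ND,31:NB,40:NC,45:NE,78:NF,95:NA]
Op 10: add NG@60 -> ring=[2:ND,31:NB,40:NC,45:NE,60:NG,78:NF,95:NA]
Op 11: route key 32: smallest pos >= 32 is 40 -> NC

Answer: NA NA NC NC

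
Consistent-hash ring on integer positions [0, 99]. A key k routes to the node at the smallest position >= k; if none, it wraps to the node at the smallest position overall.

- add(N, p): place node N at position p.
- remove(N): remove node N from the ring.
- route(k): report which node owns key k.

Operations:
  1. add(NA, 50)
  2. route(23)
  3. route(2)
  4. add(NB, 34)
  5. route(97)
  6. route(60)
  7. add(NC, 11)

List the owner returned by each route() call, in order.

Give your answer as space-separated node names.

Op 1: add NA@50 -> ring=[50:NA]
Op 2: route key 23: smallest pos >= 23 is 50 -> NA
Op 3: route key 2: smallest pos >= 2 is 50 -> NA
Op 4: add NB@34 -> ring=[34:NB,50:NA]
Op 5: route key 97: none >= 97, wrap to smallest pos 34 -> NB
Op 6: route key 60: none >= 60, wrap to smallest pos 34 -> NB
Op 7: add NC@11 -> ring=[11:NC,34:NB,50:NA]

Answer: NA NA NB NB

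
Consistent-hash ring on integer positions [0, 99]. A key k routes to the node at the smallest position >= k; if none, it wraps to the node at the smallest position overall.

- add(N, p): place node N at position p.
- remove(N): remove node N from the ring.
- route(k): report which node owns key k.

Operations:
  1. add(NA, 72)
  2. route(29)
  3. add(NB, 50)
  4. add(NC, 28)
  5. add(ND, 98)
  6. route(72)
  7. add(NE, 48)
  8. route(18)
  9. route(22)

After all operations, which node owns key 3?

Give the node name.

Op 1: add NA@72 -> ring=[72:NA]
Op 2: route key 29: smallest pos >= 29 is 72 -> NA
Op 3: add NB@50 -> ring=[50:NB,72:NA]
Op 4: add NC@28 -> ring=[28:NC,50:NB,72:NA]
Op 5: add ND@98 -> ring=[28:NC,50:NB,72:NA,98:ND]
Op 6: route key 72: smallest pos >= 72 is 72 -> NA
Op 7: add NE@48 -> ring=[28:NC,48:NE,50:NB,72:NA,98:ND]
Op 8: route key 18: smallest pos >= 18 is 28 -> NC
Op 9: route key 22: smallest pos >= 22 is 28 -> NC
Final route key 3: smallest pos >= 3 is 28 -> NC

Answer: NC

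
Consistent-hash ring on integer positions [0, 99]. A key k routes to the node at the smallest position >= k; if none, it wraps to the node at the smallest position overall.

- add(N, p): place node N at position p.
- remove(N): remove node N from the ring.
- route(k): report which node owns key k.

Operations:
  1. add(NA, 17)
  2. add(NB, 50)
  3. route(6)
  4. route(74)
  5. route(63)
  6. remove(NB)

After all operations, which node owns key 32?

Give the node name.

Answer: NA

Derivation:
Op 1: add NA@17 -> ring=[17:NA]
Op 2: add NB@50 -> ring=[17:NA,50:NB]
Op 3: route key 6: smallest pos >= 6 is 17 -> NA
Op 4: route key 74: none >= 74, wrap to smallest pos 17 -> NA
Op 5: route key 63: none >= 63, wrap to smallest pos 17 -> NA
Op 6: remove NB -> ring=[17:NA]
Final route key 32: none >= 32, wrap to smallest pos 17 -> NA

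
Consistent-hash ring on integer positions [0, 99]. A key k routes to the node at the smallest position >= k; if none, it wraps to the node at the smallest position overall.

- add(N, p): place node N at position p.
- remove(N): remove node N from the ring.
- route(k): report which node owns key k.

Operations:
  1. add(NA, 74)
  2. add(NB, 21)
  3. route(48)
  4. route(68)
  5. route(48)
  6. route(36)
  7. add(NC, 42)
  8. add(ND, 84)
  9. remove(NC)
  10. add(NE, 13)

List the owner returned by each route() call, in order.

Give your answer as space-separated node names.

Op 1: add NA@74 -> ring=[74:NA]
Op 2: add NB@21 -> ring=[21:NB,74:NA]
Op 3: route key 48: smallest pos >= 48 is 74 -> NA
Op 4: route key 68: smallest pos >= 68 is 74 -> NA
Op 5: route key 48: smallest pos >= 48 is 74 -> NA
Op 6: route key 36: smallest pos >= 36 is 74 -> NA
Op 7: add NC@42 -> ring=[21:NB,42:NC,74:NA]
Op 8: add ND@84 -> ring=[21:NB,42:NC,74:NA,84:ND]
Op 9: remove NC -> ring=[21:NB,74:NA,84:ND]
Op 10: add NE@13 -> ring=[13:NE,21:NB,74:NA,84:ND]

Answer: NA NA NA NA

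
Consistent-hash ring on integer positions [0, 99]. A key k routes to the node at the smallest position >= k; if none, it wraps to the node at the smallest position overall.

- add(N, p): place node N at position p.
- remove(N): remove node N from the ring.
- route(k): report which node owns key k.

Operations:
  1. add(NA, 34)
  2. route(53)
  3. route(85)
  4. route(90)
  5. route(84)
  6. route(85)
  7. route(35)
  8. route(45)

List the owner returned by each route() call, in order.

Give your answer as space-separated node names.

Op 1: add NA@34 -> ring=[34:NA]
Op 2: route key 53: none >= 53, wrap to smallest pos 34 -> NA
Op 3: route key 85: none >= 85, wrap to smallest pos 34 -> NA
Op 4: route key 90: none >= 90, wrap to smallest pos 34 -> NA
Op 5: route key 84: none >= 84, wrap to smallest pos 34 -> NA
Op 6: route key 85: none >= 85, wrap to smallest pos 34 -> NA
Op 7: route key 35: none >= 35, wrap to smallest pos 34 -> NA
Op 8: route key 45: none >= 45, wrap to smallest pos 34 -> NA

Answer: NA NA NA NA NA NA NA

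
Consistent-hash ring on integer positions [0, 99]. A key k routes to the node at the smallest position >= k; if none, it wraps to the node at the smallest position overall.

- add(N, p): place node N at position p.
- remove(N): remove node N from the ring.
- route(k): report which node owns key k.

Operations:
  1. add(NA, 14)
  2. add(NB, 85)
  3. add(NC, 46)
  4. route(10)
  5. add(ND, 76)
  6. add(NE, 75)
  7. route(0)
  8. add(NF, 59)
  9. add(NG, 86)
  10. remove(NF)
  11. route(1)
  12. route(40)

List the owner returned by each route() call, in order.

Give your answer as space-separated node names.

Answer: NA NA NA NC

Derivation:
Op 1: add NA@14 -> ring=[14:NA]
Op 2: add NB@85 -> ring=[14:NA,85:NB]
Op 3: add NC@46 -> ring=[14:NA,46:NC,85:NB]
Op 4: route key 10: smallest pos >= 10 is 14 -> NA
Op 5: add ND@76 -> ring=[14:NA,46:NC,76:ND,85:NB]
Op 6: add NE@75 -> ring=[14:NA,46:NC,75:NE,76:ND,85:NB]
Op 7: route key 0: smallest pos >= 0 is 14 -> NA
Op 8: add NF@59 -> ring=[14:NA,46:NC,59:NF,75:NE,76:ND,85:NB]
Op 9: add NG@86 -> ring=[14:NA,46:NC,59:NF,75:NE,76:ND,85:NB,86:NG]
Op 10: remove NF -> ring=[14:NA,46:NC,75:NE,76:ND,85:NB,86:NG]
Op 11: route key 1: smallest pos >= 1 is 14 -> NA
Op 12: route key 40: smallest pos >= 40 is 46 -> NC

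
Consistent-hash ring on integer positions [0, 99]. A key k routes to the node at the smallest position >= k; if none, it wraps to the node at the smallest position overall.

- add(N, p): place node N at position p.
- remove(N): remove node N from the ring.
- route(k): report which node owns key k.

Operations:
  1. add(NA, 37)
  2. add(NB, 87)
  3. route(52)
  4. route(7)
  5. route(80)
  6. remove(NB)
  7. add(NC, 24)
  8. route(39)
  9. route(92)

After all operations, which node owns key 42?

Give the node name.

Answer: NC

Derivation:
Op 1: add NA@37 -> ring=[37:NA]
Op 2: add NB@87 -> ring=[37:NA,87:NB]
Op 3: route key 52: smallest pos >= 52 is 87 -> NB
Op 4: route key 7: smallest pos >= 7 is 37 -> NA
Op 5: route key 80: smallest pos >= 80 is 87 -> NB
Op 6: remove NB -> ring=[37:NA]
Op 7: add NC@24 -> ring=[24:NC,37:NA]
Op 8: route key 39: none >= 39, wrap to smallest pos 24 -> NC
Op 9: route key 92: none >= 92, wrap to smallest pos 24 -> NC
Final route key 42: none >= 42, wrap to smallest pos 24 -> NC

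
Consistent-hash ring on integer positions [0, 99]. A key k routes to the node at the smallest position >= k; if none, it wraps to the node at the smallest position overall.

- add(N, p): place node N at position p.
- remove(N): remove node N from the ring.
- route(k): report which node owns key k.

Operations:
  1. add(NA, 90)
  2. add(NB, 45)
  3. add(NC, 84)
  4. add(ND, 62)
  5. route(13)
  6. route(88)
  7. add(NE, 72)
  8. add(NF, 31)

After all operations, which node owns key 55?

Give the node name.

Op 1: add NA@90 -> ring=[90:NA]
Op 2: add NB@45 -> ring=[45:NB,90:NA]
Op 3: add NC@84 -> ring=[45:NB,84:NC,90:NA]
Op 4: add ND@62 -> ring=[45:NB,62:ND,84:NC,90:NA]
Op 5: route key 13: smallest pos >= 13 is 45 -> NB
Op 6: route key 88: smallest pos >= 88 is 90 -> NA
Op 7: add NE@72 -> ring=[45:NB,62:ND,72:NE,84:NC,90:NA]
Op 8: add NF@31 -> ring=[31:NF,45:NB,62:ND,72:NE,84:NC,90:NA]
Final route key 55: smallest pos >= 55 is 62 -> ND

Answer: ND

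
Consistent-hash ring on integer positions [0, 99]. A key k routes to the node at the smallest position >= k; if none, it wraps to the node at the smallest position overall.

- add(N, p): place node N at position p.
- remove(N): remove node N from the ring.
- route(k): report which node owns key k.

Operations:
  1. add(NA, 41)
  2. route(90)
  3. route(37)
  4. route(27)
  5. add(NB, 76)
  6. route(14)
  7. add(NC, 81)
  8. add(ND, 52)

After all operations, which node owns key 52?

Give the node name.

Op 1: add NA@41 -> ring=[41:NA]
Op 2: route key 90: none >= 90, wrap to smallest pos 41 -> NA
Op 3: route key 37: smallest pos >= 37 is 41 -> NA
Op 4: route key 27: smallest pos >= 27 is 41 -> NA
Op 5: add NB@76 -> ring=[41:NA,76:NB]
Op 6: route key 14: smallest pos >= 14 is 41 -> NA
Op 7: add NC@81 -> ring=[41:NA,76:NB,81:NC]
Op 8: add ND@52 -> ring=[41:NA,52:ND,76:NB,81:NC]
Final route key 52: smallest pos >= 52 is 52 -> ND

Answer: ND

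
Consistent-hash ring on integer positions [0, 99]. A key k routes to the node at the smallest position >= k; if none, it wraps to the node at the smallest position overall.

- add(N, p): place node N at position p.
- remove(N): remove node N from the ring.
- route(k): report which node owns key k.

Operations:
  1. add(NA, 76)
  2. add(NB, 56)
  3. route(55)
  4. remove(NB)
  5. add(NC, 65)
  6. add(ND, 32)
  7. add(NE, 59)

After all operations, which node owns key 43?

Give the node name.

Answer: NE

Derivation:
Op 1: add NA@76 -> ring=[76:NA]
Op 2: add NB@56 -> ring=[56:NB,76:NA]
Op 3: route key 55: smallest pos >= 55 is 56 -> NB
Op 4: remove NB -> ring=[76:NA]
Op 5: add NC@65 -> ring=[65:NC,76:NA]
Op 6: add ND@32 -> ring=[32:ND,65:NC,76:NA]
Op 7: add NE@59 -> ring=[32:ND,59:NE,65:NC,76:NA]
Final route key 43: smallest pos >= 43 is 59 -> NE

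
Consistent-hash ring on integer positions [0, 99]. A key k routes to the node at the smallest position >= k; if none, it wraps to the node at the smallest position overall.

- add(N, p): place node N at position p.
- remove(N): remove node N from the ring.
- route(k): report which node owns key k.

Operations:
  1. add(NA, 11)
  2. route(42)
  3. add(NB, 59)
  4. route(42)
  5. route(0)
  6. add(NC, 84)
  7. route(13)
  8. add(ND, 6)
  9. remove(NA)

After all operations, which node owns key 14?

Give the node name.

Answer: NB

Derivation:
Op 1: add NA@11 -> ring=[11:NA]
Op 2: route key 42: none >= 42, wrap to smallest pos 11 -> NA
Op 3: add NB@59 -> ring=[11:NA,59:NB]
Op 4: route key 42: smallest pos >= 42 is 59 -> NB
Op 5: route key 0: smallest pos >= 0 is 11 -> NA
Op 6: add NC@84 -> ring=[11:NA,59:NB,84:NC]
Op 7: route key 13: smallest pos >= 13 is 59 -> NB
Op 8: add ND@6 -> ring=[6:ND,11:NA,59:NB,84:NC]
Op 9: remove NA -> ring=[6:ND,59:NB,84:NC]
Final route key 14: smallest pos >= 14 is 59 -> NB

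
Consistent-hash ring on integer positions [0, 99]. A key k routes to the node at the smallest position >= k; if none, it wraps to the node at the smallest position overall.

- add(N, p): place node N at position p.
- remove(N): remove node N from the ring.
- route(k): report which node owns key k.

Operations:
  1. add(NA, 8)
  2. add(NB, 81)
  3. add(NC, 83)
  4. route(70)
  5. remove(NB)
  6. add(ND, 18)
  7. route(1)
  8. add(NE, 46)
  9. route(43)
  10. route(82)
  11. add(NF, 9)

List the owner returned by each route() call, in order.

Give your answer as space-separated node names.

Op 1: add NA@8 -> ring=[8:NA]
Op 2: add NB@81 -> ring=[8:NA,81:NB]
Op 3: add NC@83 -> ring=[8:NA,81:NB,83:NC]
Op 4: route key 70: smallest pos >= 70 is 81 -> NB
Op 5: remove NB -> ring=[8:NA,83:NC]
Op 6: add ND@18 -> ring=[8:NA,18:ND,83:NC]
Op 7: route key 1: smallest pos >= 1 is 8 -> NA
Op 8: add NE@46 -> ring=[8:NA,18:ND,46:NE,83:NC]
Op 9: route key 43: smallest pos >= 43 is 46 -> NE
Op 10: route key 82: smallest pos >= 82 is 83 -> NC
Op 11: add NF@9 -> ring=[8:NA,9:NF,18:ND,46:NE,83:NC]

Answer: NB NA NE NC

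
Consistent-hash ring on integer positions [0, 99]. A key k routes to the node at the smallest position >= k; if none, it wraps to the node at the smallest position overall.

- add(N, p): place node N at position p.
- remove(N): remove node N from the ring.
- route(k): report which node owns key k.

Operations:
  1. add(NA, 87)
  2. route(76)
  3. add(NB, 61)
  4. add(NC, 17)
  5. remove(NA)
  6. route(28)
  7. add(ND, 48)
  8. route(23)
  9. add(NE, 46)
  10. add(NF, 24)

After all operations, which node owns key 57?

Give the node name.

Answer: NB

Derivation:
Op 1: add NA@87 -> ring=[87:NA]
Op 2: route key 76: smallest pos >= 76 is 87 -> NA
Op 3: add NB@61 -> ring=[61:NB,87:NA]
Op 4: add NC@17 -> ring=[17:NC,61:NB,87:NA]
Op 5: remove NA -> ring=[17:NC,61:NB]
Op 6: route key 28: smallest pos >= 28 is 61 -> NB
Op 7: add ND@48 -> ring=[17:NC,48:ND,61:NB]
Op 8: route key 23: smallest pos >= 23 is 48 -> ND
Op 9: add NE@46 -> ring=[17:NC,46:NE,48:ND,61:NB]
Op 10: add NF@24 -> ring=[17:NC,24:NF,46:NE,48:ND,61:NB]
Final route key 57: smallest pos >= 57 is 61 -> NB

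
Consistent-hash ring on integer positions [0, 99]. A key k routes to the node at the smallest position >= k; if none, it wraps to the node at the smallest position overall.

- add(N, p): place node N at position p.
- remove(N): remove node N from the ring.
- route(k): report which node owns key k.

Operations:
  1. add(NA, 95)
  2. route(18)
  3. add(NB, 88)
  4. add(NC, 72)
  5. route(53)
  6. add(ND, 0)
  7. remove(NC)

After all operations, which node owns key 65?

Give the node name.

Answer: NB

Derivation:
Op 1: add NA@95 -> ring=[95:NA]
Op 2: route key 18: smallest pos >= 18 is 95 -> NA
Op 3: add NB@88 -> ring=[88:NB,95:NA]
Op 4: add NC@72 -> ring=[72:NC,88:NB,95:NA]
Op 5: route key 53: smallest pos >= 53 is 72 -> NC
Op 6: add ND@0 -> ring=[0:ND,72:NC,88:NB,95:NA]
Op 7: remove NC -> ring=[0:ND,88:NB,95:NA]
Final route key 65: smallest pos >= 65 is 88 -> NB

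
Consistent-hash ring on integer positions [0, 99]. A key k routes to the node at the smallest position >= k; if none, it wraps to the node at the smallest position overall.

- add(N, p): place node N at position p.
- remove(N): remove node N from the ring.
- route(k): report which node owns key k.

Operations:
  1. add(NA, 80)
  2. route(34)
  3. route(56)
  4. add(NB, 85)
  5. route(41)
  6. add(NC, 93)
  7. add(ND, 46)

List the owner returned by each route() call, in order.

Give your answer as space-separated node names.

Answer: NA NA NA

Derivation:
Op 1: add NA@80 -> ring=[80:NA]
Op 2: route key 34: smallest pos >= 34 is 80 -> NA
Op 3: route key 56: smallest pos >= 56 is 80 -> NA
Op 4: add NB@85 -> ring=[80:NA,85:NB]
Op 5: route key 41: smallest pos >= 41 is 80 -> NA
Op 6: add NC@93 -> ring=[80:NA,85:NB,93:NC]
Op 7: add ND@46 -> ring=[46:ND,80:NA,85:NB,93:NC]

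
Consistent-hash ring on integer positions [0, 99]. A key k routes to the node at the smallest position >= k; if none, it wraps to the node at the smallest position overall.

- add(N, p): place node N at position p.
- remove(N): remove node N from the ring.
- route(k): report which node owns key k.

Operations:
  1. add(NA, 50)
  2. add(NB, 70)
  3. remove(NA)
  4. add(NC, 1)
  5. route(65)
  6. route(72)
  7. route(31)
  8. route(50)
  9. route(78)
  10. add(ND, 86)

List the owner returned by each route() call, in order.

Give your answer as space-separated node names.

Op 1: add NA@50 -> ring=[50:NA]
Op 2: add NB@70 -> ring=[50:NA,70:NB]
Op 3: remove NA -> ring=[70:NB]
Op 4: add NC@1 -> ring=[1:NC,70:NB]
Op 5: route key 65: smallest pos >= 65 is 70 -> NB
Op 6: route key 72: none >= 72, wrap to smallest pos 1 -> NC
Op 7: route key 31: smallest pos >= 31 is 70 -> NB
Op 8: route key 50: smallest pos >= 50 is 70 -> NB
Op 9: route key 78: none >= 78, wrap to smallest pos 1 -> NC
Op 10: add ND@86 -> ring=[1:NC,70:NB,86:ND]

Answer: NB NC NB NB NC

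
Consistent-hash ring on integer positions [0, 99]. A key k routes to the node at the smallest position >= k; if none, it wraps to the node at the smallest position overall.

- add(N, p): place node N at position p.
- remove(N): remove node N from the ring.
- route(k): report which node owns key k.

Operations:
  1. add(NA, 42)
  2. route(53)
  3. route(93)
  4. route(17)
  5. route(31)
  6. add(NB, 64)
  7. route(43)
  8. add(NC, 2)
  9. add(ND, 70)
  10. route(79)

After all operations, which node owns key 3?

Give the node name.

Answer: NA

Derivation:
Op 1: add NA@42 -> ring=[42:NA]
Op 2: route key 53: none >= 53, wrap to smallest pos 42 -> NA
Op 3: route key 93: none >= 93, wrap to smallest pos 42 -> NA
Op 4: route key 17: smallest pos >= 17 is 42 -> NA
Op 5: route key 31: smallest pos >= 31 is 42 -> NA
Op 6: add NB@64 -> ring=[42:NA,64:NB]
Op 7: route key 43: smallest pos >= 43 is 64 -> NB
Op 8: add NC@2 -> ring=[2:NC,42:NA,64:NB]
Op 9: add ND@70 -> ring=[2:NC,42:NA,64:NB,70:ND]
Op 10: route key 79: none >= 79, wrap to smallest pos 2 -> NC
Final route key 3: smallest pos >= 3 is 42 -> NA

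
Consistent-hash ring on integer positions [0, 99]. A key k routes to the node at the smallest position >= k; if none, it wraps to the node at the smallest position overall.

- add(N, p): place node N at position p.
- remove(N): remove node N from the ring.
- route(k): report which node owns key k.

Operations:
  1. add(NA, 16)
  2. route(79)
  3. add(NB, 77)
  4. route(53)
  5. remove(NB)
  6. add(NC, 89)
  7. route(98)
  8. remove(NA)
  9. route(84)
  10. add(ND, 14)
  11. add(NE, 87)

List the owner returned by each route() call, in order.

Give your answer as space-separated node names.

Op 1: add NA@16 -> ring=[16:NA]
Op 2: route key 79: none >= 79, wrap to smallest pos 16 -> NA
Op 3: add NB@77 -> ring=[16:NA,77:NB]
Op 4: route key 53: smallest pos >= 53 is 77 -> NB
Op 5: remove NB -> ring=[16:NA]
Op 6: add NC@89 -> ring=[16:NA,89:NC]
Op 7: route key 98: none >= 98, wrap to smallest pos 16 -> NA
Op 8: remove NA -> ring=[89:NC]
Op 9: route key 84: smallest pos >= 84 is 89 -> NC
Op 10: add ND@14 -> ring=[14:ND,89:NC]
Op 11: add NE@87 -> ring=[14:ND,87:NE,89:NC]

Answer: NA NB NA NC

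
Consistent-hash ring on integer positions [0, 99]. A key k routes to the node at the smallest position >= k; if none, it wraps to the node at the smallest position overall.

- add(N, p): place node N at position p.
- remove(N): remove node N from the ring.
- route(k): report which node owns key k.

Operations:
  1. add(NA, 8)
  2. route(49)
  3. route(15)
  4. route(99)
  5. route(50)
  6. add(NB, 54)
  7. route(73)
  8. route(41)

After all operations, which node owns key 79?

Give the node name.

Answer: NA

Derivation:
Op 1: add NA@8 -> ring=[8:NA]
Op 2: route key 49: none >= 49, wrap to smallest pos 8 -> NA
Op 3: route key 15: none >= 15, wrap to smallest pos 8 -> NA
Op 4: route key 99: none >= 99, wrap to smallest pos 8 -> NA
Op 5: route key 50: none >= 50, wrap to smallest pos 8 -> NA
Op 6: add NB@54 -> ring=[8:NA,54:NB]
Op 7: route key 73: none >= 73, wrap to smallest pos 8 -> NA
Op 8: route key 41: smallest pos >= 41 is 54 -> NB
Final route key 79: none >= 79, wrap to smallest pos 8 -> NA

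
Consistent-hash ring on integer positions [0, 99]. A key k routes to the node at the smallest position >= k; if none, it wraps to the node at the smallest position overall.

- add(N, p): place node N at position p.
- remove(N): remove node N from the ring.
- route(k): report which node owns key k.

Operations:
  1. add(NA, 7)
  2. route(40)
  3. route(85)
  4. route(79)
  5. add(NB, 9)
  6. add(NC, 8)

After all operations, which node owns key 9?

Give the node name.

Op 1: add NA@7 -> ring=[7:NA]
Op 2: route key 40: none >= 40, wrap to smallest pos 7 -> NA
Op 3: route key 85: none >= 85, wrap to smallest pos 7 -> NA
Op 4: route key 79: none >= 79, wrap to smallest pos 7 -> NA
Op 5: add NB@9 -> ring=[7:NA,9:NB]
Op 6: add NC@8 -> ring=[7:NA,8:NC,9:NB]
Final route key 9: smallest pos >= 9 is 9 -> NB

Answer: NB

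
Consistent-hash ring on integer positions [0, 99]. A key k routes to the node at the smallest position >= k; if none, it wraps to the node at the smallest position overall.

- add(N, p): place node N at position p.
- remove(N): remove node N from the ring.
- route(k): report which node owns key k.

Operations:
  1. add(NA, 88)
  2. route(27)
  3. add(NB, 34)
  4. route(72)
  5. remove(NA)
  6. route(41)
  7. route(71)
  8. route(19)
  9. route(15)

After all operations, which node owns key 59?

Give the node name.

Answer: NB

Derivation:
Op 1: add NA@88 -> ring=[88:NA]
Op 2: route key 27: smallest pos >= 27 is 88 -> NA
Op 3: add NB@34 -> ring=[34:NB,88:NA]
Op 4: route key 72: smallest pos >= 72 is 88 -> NA
Op 5: remove NA -> ring=[34:NB]
Op 6: route key 41: none >= 41, wrap to smallest pos 34 -> NB
Op 7: route key 71: none >= 71, wrap to smallest pos 34 -> NB
Op 8: route key 19: smallest pos >= 19 is 34 -> NB
Op 9: route key 15: smallest pos >= 15 is 34 -> NB
Final route key 59: none >= 59, wrap to smallest pos 34 -> NB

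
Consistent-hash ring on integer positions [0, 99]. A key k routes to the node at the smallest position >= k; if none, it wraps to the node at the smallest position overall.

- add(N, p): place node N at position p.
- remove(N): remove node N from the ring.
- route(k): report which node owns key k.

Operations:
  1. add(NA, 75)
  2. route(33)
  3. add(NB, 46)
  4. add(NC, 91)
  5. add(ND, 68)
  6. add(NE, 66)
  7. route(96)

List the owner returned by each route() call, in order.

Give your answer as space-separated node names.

Answer: NA NB

Derivation:
Op 1: add NA@75 -> ring=[75:NA]
Op 2: route key 33: smallest pos >= 33 is 75 -> NA
Op 3: add NB@46 -> ring=[46:NB,75:NA]
Op 4: add NC@91 -> ring=[46:NB,75:NA,91:NC]
Op 5: add ND@68 -> ring=[46:NB,68:ND,75:NA,91:NC]
Op 6: add NE@66 -> ring=[46:NB,66:NE,68:ND,75:NA,91:NC]
Op 7: route key 96: none >= 96, wrap to smallest pos 46 -> NB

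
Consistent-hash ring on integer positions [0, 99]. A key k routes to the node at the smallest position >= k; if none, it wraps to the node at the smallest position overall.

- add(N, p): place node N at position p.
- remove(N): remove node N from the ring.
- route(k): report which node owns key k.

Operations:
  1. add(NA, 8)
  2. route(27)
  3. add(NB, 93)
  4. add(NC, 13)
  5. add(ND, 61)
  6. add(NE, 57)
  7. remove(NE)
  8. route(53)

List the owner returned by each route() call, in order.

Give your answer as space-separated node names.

Op 1: add NA@8 -> ring=[8:NA]
Op 2: route key 27: none >= 27, wrap to smallest pos 8 -> NA
Op 3: add NB@93 -> ring=[8:NA,93:NB]
Op 4: add NC@13 -> ring=[8:NA,13:NC,93:NB]
Op 5: add ND@61 -> ring=[8:NA,13:NC,61:ND,93:NB]
Op 6: add NE@57 -> ring=[8:NA,13:NC,57:NE,61:ND,93:NB]
Op 7: remove NE -> ring=[8:NA,13:NC,61:ND,93:NB]
Op 8: route key 53: smallest pos >= 53 is 61 -> ND

Answer: NA ND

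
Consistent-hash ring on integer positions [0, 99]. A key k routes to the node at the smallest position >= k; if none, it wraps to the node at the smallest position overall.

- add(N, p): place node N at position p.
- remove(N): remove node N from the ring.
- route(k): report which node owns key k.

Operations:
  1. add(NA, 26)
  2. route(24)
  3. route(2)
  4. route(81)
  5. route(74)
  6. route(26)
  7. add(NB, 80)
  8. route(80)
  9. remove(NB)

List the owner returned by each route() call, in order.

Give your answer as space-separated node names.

Op 1: add NA@26 -> ring=[26:NA]
Op 2: route key 24: smallest pos >= 24 is 26 -> NA
Op 3: route key 2: smallest pos >= 2 is 26 -> NA
Op 4: route key 81: none >= 81, wrap to smallest pos 26 -> NA
Op 5: route key 74: none >= 74, wrap to smallest pos 26 -> NA
Op 6: route key 26: smallest pos >= 26 is 26 -> NA
Op 7: add NB@80 -> ring=[26:NA,80:NB]
Op 8: route key 80: smallest pos >= 80 is 80 -> NB
Op 9: remove NB -> ring=[26:NA]

Answer: NA NA NA NA NA NB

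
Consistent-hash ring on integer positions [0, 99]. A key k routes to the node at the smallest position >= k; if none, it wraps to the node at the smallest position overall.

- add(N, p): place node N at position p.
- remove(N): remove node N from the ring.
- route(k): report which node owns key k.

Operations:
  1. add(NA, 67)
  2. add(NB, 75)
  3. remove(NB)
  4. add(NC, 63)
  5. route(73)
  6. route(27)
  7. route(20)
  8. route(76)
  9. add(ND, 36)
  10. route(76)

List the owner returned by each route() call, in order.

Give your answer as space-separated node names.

Answer: NC NC NC NC ND

Derivation:
Op 1: add NA@67 -> ring=[67:NA]
Op 2: add NB@75 -> ring=[67:NA,75:NB]
Op 3: remove NB -> ring=[67:NA]
Op 4: add NC@63 -> ring=[63:NC,67:NA]
Op 5: route key 73: none >= 73, wrap to smallest pos 63 -> NC
Op 6: route key 27: smallest pos >= 27 is 63 -> NC
Op 7: route key 20: smallest pos >= 20 is 63 -> NC
Op 8: route key 76: none >= 76, wrap to smallest pos 63 -> NC
Op 9: add ND@36 -> ring=[36:ND,63:NC,67:NA]
Op 10: route key 76: none >= 76, wrap to smallest pos 36 -> ND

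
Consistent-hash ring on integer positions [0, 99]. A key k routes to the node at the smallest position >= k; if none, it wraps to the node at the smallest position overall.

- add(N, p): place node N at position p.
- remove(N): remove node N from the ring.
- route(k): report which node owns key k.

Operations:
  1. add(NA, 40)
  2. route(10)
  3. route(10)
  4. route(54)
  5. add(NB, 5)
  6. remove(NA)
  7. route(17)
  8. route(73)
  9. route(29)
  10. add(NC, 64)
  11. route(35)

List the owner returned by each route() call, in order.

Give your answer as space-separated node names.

Op 1: add NA@40 -> ring=[40:NA]
Op 2: route key 10: smallest pos >= 10 is 40 -> NA
Op 3: route key 10: smallest pos >= 10 is 40 -> NA
Op 4: route key 54: none >= 54, wrap to smallest pos 40 -> NA
Op 5: add NB@5 -> ring=[5:NB,40:NA]
Op 6: remove NA -> ring=[5:NB]
Op 7: route key 17: none >= 17, wrap to smallest pos 5 -> NB
Op 8: route key 73: none >= 73, wrap to smallest pos 5 -> NB
Op 9: route key 29: none >= 29, wrap to smallest pos 5 -> NB
Op 10: add NC@64 -> ring=[5:NB,64:NC]
Op 11: route key 35: smallest pos >= 35 is 64 -> NC

Answer: NA NA NA NB NB NB NC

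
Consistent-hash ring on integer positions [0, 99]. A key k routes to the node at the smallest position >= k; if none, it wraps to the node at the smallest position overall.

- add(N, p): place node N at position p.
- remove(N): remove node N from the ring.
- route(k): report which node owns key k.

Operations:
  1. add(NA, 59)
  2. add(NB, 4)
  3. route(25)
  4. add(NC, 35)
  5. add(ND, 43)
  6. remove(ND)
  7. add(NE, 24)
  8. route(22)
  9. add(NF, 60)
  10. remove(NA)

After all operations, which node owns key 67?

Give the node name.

Answer: NB

Derivation:
Op 1: add NA@59 -> ring=[59:NA]
Op 2: add NB@4 -> ring=[4:NB,59:NA]
Op 3: route key 25: smallest pos >= 25 is 59 -> NA
Op 4: add NC@35 -> ring=[4:NB,35:NC,59:NA]
Op 5: add ND@43 -> ring=[4:NB,35:NC,43:ND,59:NA]
Op 6: remove ND -> ring=[4:NB,35:NC,59:NA]
Op 7: add NE@24 -> ring=[4:NB,24:NE,35:NC,59:NA]
Op 8: route key 22: smallest pos >= 22 is 24 -> NE
Op 9: add NF@60 -> ring=[4:NB,24:NE,35:NC,59:NA,60:NF]
Op 10: remove NA -> ring=[4:NB,24:NE,35:NC,60:NF]
Final route key 67: none >= 67, wrap to smallest pos 4 -> NB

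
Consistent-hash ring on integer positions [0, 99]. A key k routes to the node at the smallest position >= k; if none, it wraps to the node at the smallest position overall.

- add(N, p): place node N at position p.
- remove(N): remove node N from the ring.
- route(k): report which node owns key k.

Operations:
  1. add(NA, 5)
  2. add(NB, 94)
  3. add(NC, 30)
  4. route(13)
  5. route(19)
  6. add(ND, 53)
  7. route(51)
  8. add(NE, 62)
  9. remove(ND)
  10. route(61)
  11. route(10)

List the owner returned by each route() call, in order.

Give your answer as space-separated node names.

Op 1: add NA@5 -> ring=[5:NA]
Op 2: add NB@94 -> ring=[5:NA,94:NB]
Op 3: add NC@30 -> ring=[5:NA,30:NC,94:NB]
Op 4: route key 13: smallest pos >= 13 is 30 -> NC
Op 5: route key 19: smallest pos >= 19 is 30 -> NC
Op 6: add ND@53 -> ring=[5:NA,30:NC,53:ND,94:NB]
Op 7: route key 51: smallest pos >= 51 is 53 -> ND
Op 8: add NE@62 -> ring=[5:NA,30:NC,53:ND,62:NE,94:NB]
Op 9: remove ND -> ring=[5:NA,30:NC,62:NE,94:NB]
Op 10: route key 61: smallest pos >= 61 is 62 -> NE
Op 11: route key 10: smallest pos >= 10 is 30 -> NC

Answer: NC NC ND NE NC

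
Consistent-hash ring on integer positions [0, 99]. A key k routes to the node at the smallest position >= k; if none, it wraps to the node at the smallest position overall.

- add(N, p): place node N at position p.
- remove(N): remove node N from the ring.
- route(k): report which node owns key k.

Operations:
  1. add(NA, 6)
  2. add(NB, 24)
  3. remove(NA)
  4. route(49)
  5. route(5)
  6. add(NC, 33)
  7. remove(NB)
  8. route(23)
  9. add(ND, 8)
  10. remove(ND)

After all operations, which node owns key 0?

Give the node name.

Op 1: add NA@6 -> ring=[6:NA]
Op 2: add NB@24 -> ring=[6:NA,24:NB]
Op 3: remove NA -> ring=[24:NB]
Op 4: route key 49: none >= 49, wrap to smallest pos 24 -> NB
Op 5: route key 5: smallest pos >= 5 is 24 -> NB
Op 6: add NC@33 -> ring=[24:NB,33:NC]
Op 7: remove NB -> ring=[33:NC]
Op 8: route key 23: smallest pos >= 23 is 33 -> NC
Op 9: add ND@8 -> ring=[8:ND,33:NC]
Op 10: remove ND -> ring=[33:NC]
Final route key 0: smallest pos >= 0 is 33 -> NC

Answer: NC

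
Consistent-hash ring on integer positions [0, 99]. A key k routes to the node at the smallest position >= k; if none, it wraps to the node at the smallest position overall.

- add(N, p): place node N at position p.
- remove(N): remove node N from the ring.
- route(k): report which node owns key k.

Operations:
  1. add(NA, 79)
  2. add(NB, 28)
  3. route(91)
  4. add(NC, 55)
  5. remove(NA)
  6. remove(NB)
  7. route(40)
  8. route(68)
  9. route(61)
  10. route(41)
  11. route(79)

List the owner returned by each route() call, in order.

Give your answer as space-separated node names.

Op 1: add NA@79 -> ring=[79:NA]
Op 2: add NB@28 -> ring=[28:NB,79:NA]
Op 3: route key 91: none >= 91, wrap to smallest pos 28 -> NB
Op 4: add NC@55 -> ring=[28:NB,55:NC,79:NA]
Op 5: remove NA -> ring=[28:NB,55:NC]
Op 6: remove NB -> ring=[55:NC]
Op 7: route key 40: smallest pos >= 40 is 55 -> NC
Op 8: route key 68: none >= 68, wrap to smallest pos 55 -> NC
Op 9: route key 61: none >= 61, wrap to smallest pos 55 -> NC
Op 10: route key 41: smallest pos >= 41 is 55 -> NC
Op 11: route key 79: none >= 79, wrap to smallest pos 55 -> NC

Answer: NB NC NC NC NC NC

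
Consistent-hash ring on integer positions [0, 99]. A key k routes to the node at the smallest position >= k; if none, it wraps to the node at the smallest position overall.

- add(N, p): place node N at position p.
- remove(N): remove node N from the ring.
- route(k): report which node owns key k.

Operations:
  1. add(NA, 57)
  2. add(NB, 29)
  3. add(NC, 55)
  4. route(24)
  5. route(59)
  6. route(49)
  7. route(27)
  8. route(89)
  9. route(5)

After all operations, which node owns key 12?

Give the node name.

Op 1: add NA@57 -> ring=[57:NA]
Op 2: add NB@29 -> ring=[29:NB,57:NA]
Op 3: add NC@55 -> ring=[29:NB,55:NC,57:NA]
Op 4: route key 24: smallest pos >= 24 is 29 -> NB
Op 5: route key 59: none >= 59, wrap to smallest pos 29 -> NB
Op 6: route key 49: smallest pos >= 49 is 55 -> NC
Op 7: route key 27: smallest pos >= 27 is 29 -> NB
Op 8: route key 89: none >= 89, wrap to smallest pos 29 -> NB
Op 9: route key 5: smallest pos >= 5 is 29 -> NB
Final route key 12: smallest pos >= 12 is 29 -> NB

Answer: NB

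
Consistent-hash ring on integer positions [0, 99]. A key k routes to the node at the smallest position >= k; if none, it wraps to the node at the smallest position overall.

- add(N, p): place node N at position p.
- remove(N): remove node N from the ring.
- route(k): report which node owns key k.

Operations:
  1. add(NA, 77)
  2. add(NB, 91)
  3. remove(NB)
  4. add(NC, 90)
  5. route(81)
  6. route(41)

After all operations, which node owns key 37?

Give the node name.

Op 1: add NA@77 -> ring=[77:NA]
Op 2: add NB@91 -> ring=[77:NA,91:NB]
Op 3: remove NB -> ring=[77:NA]
Op 4: add NC@90 -> ring=[77:NA,90:NC]
Op 5: route key 81: smallest pos >= 81 is 90 -> NC
Op 6: route key 41: smallest pos >= 41 is 77 -> NA
Final route key 37: smallest pos >= 37 is 77 -> NA

Answer: NA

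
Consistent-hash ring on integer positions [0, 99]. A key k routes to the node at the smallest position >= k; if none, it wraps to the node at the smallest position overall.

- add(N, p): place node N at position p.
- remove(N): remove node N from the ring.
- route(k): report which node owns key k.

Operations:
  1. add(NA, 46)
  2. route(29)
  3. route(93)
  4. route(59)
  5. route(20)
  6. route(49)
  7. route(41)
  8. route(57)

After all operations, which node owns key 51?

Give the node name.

Op 1: add NA@46 -> ring=[46:NA]
Op 2: route key 29: smallest pos >= 29 is 46 -> NA
Op 3: route key 93: none >= 93, wrap to smallest pos 46 -> NA
Op 4: route key 59: none >= 59, wrap to smallest pos 46 -> NA
Op 5: route key 20: smallest pos >= 20 is 46 -> NA
Op 6: route key 49: none >= 49, wrap to smallest pos 46 -> NA
Op 7: route key 41: smallest pos >= 41 is 46 -> NA
Op 8: route key 57: none >= 57, wrap to smallest pos 46 -> NA
Final route key 51: none >= 51, wrap to smallest pos 46 -> NA

Answer: NA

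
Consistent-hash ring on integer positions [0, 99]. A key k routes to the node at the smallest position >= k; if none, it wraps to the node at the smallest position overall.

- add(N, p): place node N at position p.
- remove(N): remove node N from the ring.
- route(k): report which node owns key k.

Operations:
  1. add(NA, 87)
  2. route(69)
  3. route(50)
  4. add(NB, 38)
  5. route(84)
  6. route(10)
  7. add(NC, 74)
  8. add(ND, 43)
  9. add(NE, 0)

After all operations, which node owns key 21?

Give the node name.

Answer: NB

Derivation:
Op 1: add NA@87 -> ring=[87:NA]
Op 2: route key 69: smallest pos >= 69 is 87 -> NA
Op 3: route key 50: smallest pos >= 50 is 87 -> NA
Op 4: add NB@38 -> ring=[38:NB,87:NA]
Op 5: route key 84: smallest pos >= 84 is 87 -> NA
Op 6: route key 10: smallest pos >= 10 is 38 -> NB
Op 7: add NC@74 -> ring=[38:NB,74:NC,87:NA]
Op 8: add ND@43 -> ring=[38:NB,43:ND,74:NC,87:NA]
Op 9: add NE@0 -> ring=[0:NE,38:NB,43:ND,74:NC,87:NA]
Final route key 21: smallest pos >= 21 is 38 -> NB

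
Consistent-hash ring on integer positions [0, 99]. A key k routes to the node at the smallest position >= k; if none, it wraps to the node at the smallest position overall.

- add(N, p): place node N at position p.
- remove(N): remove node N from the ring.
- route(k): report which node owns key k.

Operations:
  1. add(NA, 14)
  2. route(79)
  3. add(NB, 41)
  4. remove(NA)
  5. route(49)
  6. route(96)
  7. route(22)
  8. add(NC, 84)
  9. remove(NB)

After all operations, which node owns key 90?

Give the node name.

Op 1: add NA@14 -> ring=[14:NA]
Op 2: route key 79: none >= 79, wrap to smallest pos 14 -> NA
Op 3: add NB@41 -> ring=[14:NA,41:NB]
Op 4: remove NA -> ring=[41:NB]
Op 5: route key 49: none >= 49, wrap to smallest pos 41 -> NB
Op 6: route key 96: none >= 96, wrap to smallest pos 41 -> NB
Op 7: route key 22: smallest pos >= 22 is 41 -> NB
Op 8: add NC@84 -> ring=[41:NB,84:NC]
Op 9: remove NB -> ring=[84:NC]
Final route key 90: none >= 90, wrap to smallest pos 84 -> NC

Answer: NC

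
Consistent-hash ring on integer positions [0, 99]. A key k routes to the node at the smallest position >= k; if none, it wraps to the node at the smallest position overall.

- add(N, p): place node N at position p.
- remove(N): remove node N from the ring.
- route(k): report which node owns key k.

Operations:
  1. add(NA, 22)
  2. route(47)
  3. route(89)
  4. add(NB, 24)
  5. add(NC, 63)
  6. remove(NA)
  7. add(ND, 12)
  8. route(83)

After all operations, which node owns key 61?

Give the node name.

Op 1: add NA@22 -> ring=[22:NA]
Op 2: route key 47: none >= 47, wrap to smallest pos 22 -> NA
Op 3: route key 89: none >= 89, wrap to smallest pos 22 -> NA
Op 4: add NB@24 -> ring=[22:NA,24:NB]
Op 5: add NC@63 -> ring=[22:NA,24:NB,63:NC]
Op 6: remove NA -> ring=[24:NB,63:NC]
Op 7: add ND@12 -> ring=[12:ND,24:NB,63:NC]
Op 8: route key 83: none >= 83, wrap to smallest pos 12 -> ND
Final route key 61: smallest pos >= 61 is 63 -> NC

Answer: NC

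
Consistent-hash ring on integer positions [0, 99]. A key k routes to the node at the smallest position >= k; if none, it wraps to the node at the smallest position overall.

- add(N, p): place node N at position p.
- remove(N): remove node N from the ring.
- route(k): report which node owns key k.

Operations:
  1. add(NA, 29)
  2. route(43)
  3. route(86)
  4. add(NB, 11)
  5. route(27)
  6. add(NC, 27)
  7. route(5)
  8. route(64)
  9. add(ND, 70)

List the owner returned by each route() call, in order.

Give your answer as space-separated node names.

Op 1: add NA@29 -> ring=[29:NA]
Op 2: route key 43: none >= 43, wrap to smallest pos 29 -> NA
Op 3: route key 86: none >= 86, wrap to smallest pos 29 -> NA
Op 4: add NB@11 -> ring=[11:NB,29:NA]
Op 5: route key 27: smallest pos >= 27 is 29 -> NA
Op 6: add NC@27 -> ring=[11:NB,27:NC,29:NA]
Op 7: route key 5: smallest pos >= 5 is 11 -> NB
Op 8: route key 64: none >= 64, wrap to smallest pos 11 -> NB
Op 9: add ND@70 -> ring=[11:NB,27:NC,29:NA,70:ND]

Answer: NA NA NA NB NB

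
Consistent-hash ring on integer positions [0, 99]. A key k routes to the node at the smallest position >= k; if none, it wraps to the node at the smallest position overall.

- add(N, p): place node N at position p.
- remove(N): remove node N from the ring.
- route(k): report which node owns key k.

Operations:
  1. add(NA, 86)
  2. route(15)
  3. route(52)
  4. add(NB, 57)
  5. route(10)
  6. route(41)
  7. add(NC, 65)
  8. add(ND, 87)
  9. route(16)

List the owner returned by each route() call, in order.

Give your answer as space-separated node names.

Op 1: add NA@86 -> ring=[86:NA]
Op 2: route key 15: smallest pos >= 15 is 86 -> NA
Op 3: route key 52: smallest pos >= 52 is 86 -> NA
Op 4: add NB@57 -> ring=[57:NB,86:NA]
Op 5: route key 10: smallest pos >= 10 is 57 -> NB
Op 6: route key 41: smallest pos >= 41 is 57 -> NB
Op 7: add NC@65 -> ring=[57:NB,65:NC,86:NA]
Op 8: add ND@87 -> ring=[57:NB,65:NC,86:NA,87:ND]
Op 9: route key 16: smallest pos >= 16 is 57 -> NB

Answer: NA NA NB NB NB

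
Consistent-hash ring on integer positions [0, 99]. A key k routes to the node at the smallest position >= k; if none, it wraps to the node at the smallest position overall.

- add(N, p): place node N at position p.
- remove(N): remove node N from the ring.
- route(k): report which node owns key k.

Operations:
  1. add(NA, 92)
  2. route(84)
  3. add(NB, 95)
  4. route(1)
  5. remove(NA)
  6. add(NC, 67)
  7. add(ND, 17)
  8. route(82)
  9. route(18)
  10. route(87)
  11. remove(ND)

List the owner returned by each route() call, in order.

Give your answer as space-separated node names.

Answer: NA NA NB NC NB

Derivation:
Op 1: add NA@92 -> ring=[92:NA]
Op 2: route key 84: smallest pos >= 84 is 92 -> NA
Op 3: add NB@95 -> ring=[92:NA,95:NB]
Op 4: route key 1: smallest pos >= 1 is 92 -> NA
Op 5: remove NA -> ring=[95:NB]
Op 6: add NC@67 -> ring=[67:NC,95:NB]
Op 7: add ND@17 -> ring=[17:ND,67:NC,95:NB]
Op 8: route key 82: smallest pos >= 82 is 95 -> NB
Op 9: route key 18: smallest pos >= 18 is 67 -> NC
Op 10: route key 87: smallest pos >= 87 is 95 -> NB
Op 11: remove ND -> ring=[67:NC,95:NB]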